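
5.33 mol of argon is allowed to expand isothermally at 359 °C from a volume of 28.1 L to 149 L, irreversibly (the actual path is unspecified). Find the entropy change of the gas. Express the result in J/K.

Entropy is a state function, so ΔS_gas depends only on the end states.
For an isothermal ideal gas ΔS_gas = nR ln(V₂/V₁) = 5.33 × 8.314 × ln(149/28.1) = 73.9 J/K.

ΔS_gas = 73.9 J/K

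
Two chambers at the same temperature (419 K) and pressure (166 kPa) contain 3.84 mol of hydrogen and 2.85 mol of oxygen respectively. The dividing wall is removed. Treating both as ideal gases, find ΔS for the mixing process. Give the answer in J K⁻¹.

ΔS_mix = 37.9 J/K

Mole fractions: x_A = 3.84/6.69 = 0.574, x_B = 0.426.
ΔS_mix = −R(n_A ln x_A + n_B ln x_B) = −8.314 × (3.84 ln 0.574 + 2.85 ln 0.426) = 37.9 J/K.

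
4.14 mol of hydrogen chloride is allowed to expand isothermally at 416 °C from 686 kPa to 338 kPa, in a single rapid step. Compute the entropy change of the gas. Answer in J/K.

Entropy is a state function, so ΔS_gas depends only on the end states.
For an isothermal ideal gas ΔS_gas = nR ln(P₁/P₂) = 4.14 × 8.314 × ln(686/338) = 24.4 J/K.

ΔS_gas = 24.4 J/K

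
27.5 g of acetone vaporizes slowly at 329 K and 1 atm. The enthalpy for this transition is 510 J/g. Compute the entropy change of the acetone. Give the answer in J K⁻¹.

ΔS = 42.6 J/K

Heat absorbed by the substance: Q = mL = 27.5 × 510 = 14025 J.
At constant T, ΔS = Q_rev/T = 14025 / 329 = 42.6 J/K.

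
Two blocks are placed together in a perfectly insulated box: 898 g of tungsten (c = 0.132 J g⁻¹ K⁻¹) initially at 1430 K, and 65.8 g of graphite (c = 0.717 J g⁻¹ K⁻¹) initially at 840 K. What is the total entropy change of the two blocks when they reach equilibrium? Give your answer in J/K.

Energy balance: T_f = (m₁c₁T₁ + m₂c₂T₂)/(m₁c₁ + m₂c₂) = 1262 K.
ΔS₁ = m₁c₁ ln(T_f/T₁) = 118.536 × ln(1262/1430) = -14.812 J/K.
ΔS₂ = m₂c₂ ln(T_f/T₂) = 47.1786 × ln(1262/840) = 19.205 J/K.
ΔS_total = -14.812 + 19.205 = 4.39 J/K.

ΔS_total = 4.39 J/K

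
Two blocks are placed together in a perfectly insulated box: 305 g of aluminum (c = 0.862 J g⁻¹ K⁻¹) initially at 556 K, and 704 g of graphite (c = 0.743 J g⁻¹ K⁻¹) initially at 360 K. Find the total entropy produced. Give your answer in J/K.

ΔS_total = 17.2 J/K

Energy balance: T_f = (m₁c₁T₁ + m₂c₂T₂)/(m₁c₁ + m₂c₂) = 425.56 K.
ΔS₁ = m₁c₁ ln(T_f/T₁) = 262.91 × ln(425.56/556) = -70.29 J/K.
ΔS₂ = m₂c₂ ln(T_f/T₂) = 523.072 × ln(425.56/360) = 87.51 J/K.
ΔS_total = -70.29 + 87.51 = 17.2 J/K.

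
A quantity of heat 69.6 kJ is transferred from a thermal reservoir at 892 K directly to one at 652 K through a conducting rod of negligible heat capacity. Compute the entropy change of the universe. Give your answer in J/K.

ΔS_hot = −Q/T_H = −69600/892 = -78.03 J/K and ΔS_cold = +Q/T_C = 69600/652 = 106.7 J/K.
ΔS_total = -78.03 + 106.7 = 28.7 J/K, positive as the second law requires.

ΔS_total = 28.7 J/K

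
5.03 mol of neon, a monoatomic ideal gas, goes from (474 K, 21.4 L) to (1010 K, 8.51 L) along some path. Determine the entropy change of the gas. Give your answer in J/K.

Entropy is a state function: ΔS = nC_V ln(T₂/T₁) + nR ln(V₂/V₁), with C_V = 3R/2 = 12.47 J mol⁻¹ K⁻¹ for a monoatomic ideal gas.
ΔS = 5.03 × [12.47 × ln(1010/474) + 8.314 × ln(8.51/21.4)] = 8.89 J/K.

ΔS = 8.89 J/K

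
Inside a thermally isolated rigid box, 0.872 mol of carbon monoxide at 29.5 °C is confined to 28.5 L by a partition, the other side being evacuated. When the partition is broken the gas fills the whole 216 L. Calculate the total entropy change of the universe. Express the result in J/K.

ΔS_universe = 14.7 J/K

No heat is exchanged and no work is done, so the ideal-gas temperature stays constant.
Entropy is a state function; using a reversible isothermal path, ΔS_gas = nR ln(V₂/V₁) = 0.872 × 8.314 × ln(216/28.5) = 14.7 J/K.
The insulated surroundings exchange no heat, so ΔS_surr = 0 and ΔS_universe = ΔS_gas.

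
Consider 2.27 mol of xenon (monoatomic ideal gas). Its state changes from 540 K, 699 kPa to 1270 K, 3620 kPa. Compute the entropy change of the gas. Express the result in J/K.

ΔS = 9.31 J/K

ΔS = nC_p ln(T₂/T₁) − nR ln(P₂/P₁), with C_p = 5R/2 = 20.79 J mol⁻¹ K⁻¹ for a monoatomic ideal gas.
ΔS = 2.27 × [20.79 × ln(1270/540) − 8.314 × ln(3620/699)] = 9.31 J/K.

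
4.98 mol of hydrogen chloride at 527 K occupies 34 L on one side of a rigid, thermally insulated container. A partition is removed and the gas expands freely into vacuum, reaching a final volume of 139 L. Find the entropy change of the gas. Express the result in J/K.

No heat is exchanged and no work is done, so the ideal-gas temperature stays constant.
Entropy is a state function; using a reversible isothermal path, ΔS_gas = nR ln(V₂/V₁) = 4.98 × 8.314 × ln(139/34) = 58.3 J/K.

ΔS_gas = 58.3 J/K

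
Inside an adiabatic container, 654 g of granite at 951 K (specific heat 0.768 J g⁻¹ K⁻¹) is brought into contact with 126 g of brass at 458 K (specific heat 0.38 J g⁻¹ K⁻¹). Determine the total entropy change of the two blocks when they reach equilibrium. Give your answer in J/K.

ΔS_total = 9.58 J/K

Energy balance: T_f = (m₁c₁T₁ + m₂c₂T₂)/(m₁c₁ + m₂c₂) = 908.09 K.
ΔS₁ = m₁c₁ ln(T_f/T₁) = 502.272 × ln(908.09/951) = -23.19 J/K.
ΔS₂ = m₂c₂ ln(T_f/T₂) = 47.88 × ln(908.09/458) = 32.77 J/K.
ΔS_total = -23.19 + 32.77 = 9.58 J/K.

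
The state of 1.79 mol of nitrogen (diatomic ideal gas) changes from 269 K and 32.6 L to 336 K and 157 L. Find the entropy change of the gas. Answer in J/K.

Entropy is a state function: ΔS = nC_V ln(T₂/T₁) + nR ln(V₂/V₁), with C_V = 5R/2 = 20.79 J mol⁻¹ K⁻¹ for a diatomic ideal gas.
ΔS = 1.79 × [20.79 × ln(336/269) + 8.314 × ln(157/32.6)] = 31.7 J/K.

ΔS = 31.7 J/K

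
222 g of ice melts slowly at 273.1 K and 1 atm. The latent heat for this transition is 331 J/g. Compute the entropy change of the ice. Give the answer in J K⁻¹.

Heat absorbed by the substance: Q = mL = 222 × 331 = 73482 J.
At constant T, ΔS = Q_rev/T = 73482 / 273.1 = 269 J/K.

ΔS = 269 J/K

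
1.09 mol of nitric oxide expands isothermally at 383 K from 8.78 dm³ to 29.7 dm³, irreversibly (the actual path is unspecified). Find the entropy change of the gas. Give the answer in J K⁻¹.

ΔS_gas = 11 J/K

Entropy is a state function, so ΔS_gas depends only on the end states.
For an isothermal ideal gas ΔS_gas = nR ln(V₂/V₁) = 1.09 × 8.314 × ln(29.7/8.78) = 11 J/K.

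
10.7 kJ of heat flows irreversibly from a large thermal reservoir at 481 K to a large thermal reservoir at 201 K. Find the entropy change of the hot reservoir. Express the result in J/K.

ΔS_hot = -22.2 J/K

The hot reservoir loses heat Q, so ΔS_hot = −Q/T_H = −10700/481 = -22.2 J/K.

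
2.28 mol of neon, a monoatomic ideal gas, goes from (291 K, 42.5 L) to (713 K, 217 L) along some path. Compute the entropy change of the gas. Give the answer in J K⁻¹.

Entropy is a state function: ΔS = nC_V ln(T₂/T₁) + nR ln(V₂/V₁), with C_V = 3R/2 = 12.47 J mol⁻¹ K⁻¹ for a monoatomic ideal gas.
ΔS = 2.28 × [12.47 × ln(713/291) + 8.314 × ln(217/42.5)] = 56.4 J/K.

ΔS = 56.4 J/K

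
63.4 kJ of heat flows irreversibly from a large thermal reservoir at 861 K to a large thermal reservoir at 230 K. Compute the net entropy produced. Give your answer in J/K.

ΔS_hot = −Q/T_H = −63400/861 = -73.64 J/K and ΔS_cold = +Q/T_C = 63400/230 = 275.7 J/K.
ΔS_total = -73.64 + 275.7 = 202 J/K, positive as the second law requires.

ΔS_total = 202 J/K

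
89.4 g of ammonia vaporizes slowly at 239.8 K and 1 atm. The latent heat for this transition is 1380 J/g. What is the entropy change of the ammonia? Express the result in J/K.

ΔS = 514 J/K

Heat absorbed by the substance: Q = mL = 89.4 × 1380 = 123372 J.
At constant T, ΔS = Q_rev/T = 123372 / 239.8 = 514 J/K.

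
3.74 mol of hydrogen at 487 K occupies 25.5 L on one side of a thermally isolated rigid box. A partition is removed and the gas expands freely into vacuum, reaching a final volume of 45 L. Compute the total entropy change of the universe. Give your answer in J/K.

No heat is exchanged and no work is done, so the ideal-gas temperature stays constant.
Entropy is a state function; using a reversible isothermal path, ΔS_gas = nR ln(V₂/V₁) = 3.74 × 8.314 × ln(45/25.5) = 17.7 J/K.
The insulated surroundings exchange no heat, so ΔS_surr = 0 and ΔS_universe = ΔS_gas.

ΔS_universe = 17.7 J/K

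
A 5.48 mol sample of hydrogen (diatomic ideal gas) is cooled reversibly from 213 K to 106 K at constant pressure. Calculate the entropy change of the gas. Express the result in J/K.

ΔS = -111 J/K

At constant pressure, ΔS = nC_p ln(T₂/T₁) with C_p = 7R/2 = 29.1 J mol⁻¹ K⁻¹.
ΔS = 5.48 × 29.1 × ln(106/213) = -111 J/K.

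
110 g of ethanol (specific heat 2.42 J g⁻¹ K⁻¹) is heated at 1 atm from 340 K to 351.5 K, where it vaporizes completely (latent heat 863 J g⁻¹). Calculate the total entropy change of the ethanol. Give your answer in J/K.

ΔS = 279 J/K

Warming step: ΔS₁ = m c ln(T_tr/T_i) = 110 × 2.42 × ln(351.5/340) = 8.855 J/K.
Phase change: ΔS₂ = +mL/T_tr = 110 × 863 / 351.5 = 270.1 J/K.
ΔS_total = (8.855) + (270.1) = 279 J/K.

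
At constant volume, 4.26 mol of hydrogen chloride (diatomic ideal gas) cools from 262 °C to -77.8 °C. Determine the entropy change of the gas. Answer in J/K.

ΔS = -89.2 J/K

In kelvin: T₁ = 535.15 K, T₂ = 195.35 K. At constant volume, ΔS = nC_V ln(T₂/T₁) with C_V = 5R/2 = 20.79 J mol⁻¹ K⁻¹.
ΔS = 4.26 × 20.79 × ln(195.35/535.15) = -89.2 J/K.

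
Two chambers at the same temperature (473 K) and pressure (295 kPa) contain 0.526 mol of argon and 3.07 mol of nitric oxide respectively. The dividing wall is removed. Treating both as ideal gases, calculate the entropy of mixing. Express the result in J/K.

ΔS_mix = 12.4 J/K

Mole fractions: x_A = 0.526/3.6 = 0.146, x_B = 0.854.
ΔS_mix = −R(n_A ln x_A + n_B ln x_B) = −8.314 × (0.526 ln 0.146 + 3.07 ln 0.854) = 12.4 J/K.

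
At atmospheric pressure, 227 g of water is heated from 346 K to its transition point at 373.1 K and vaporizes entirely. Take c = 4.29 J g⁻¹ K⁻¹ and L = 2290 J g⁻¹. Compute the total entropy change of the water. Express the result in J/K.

ΔS = 1470 J/K

Warming step: ΔS₁ = m c ln(T_tr/T_i) = 227 × 4.29 × ln(373.1/346) = 73.43 J/K.
Phase change: ΔS₂ = +mL/T_tr = 227 × 2290 / 373.1 = 1393 J/K.
ΔS_total = (73.43) + (1393) = 1470 J/K.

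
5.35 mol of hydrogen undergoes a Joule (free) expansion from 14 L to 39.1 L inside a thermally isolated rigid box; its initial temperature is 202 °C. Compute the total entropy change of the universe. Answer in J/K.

For an ideal gas in free expansion Q = 0 and W = 0, so T is unchanged.
Entropy is a state function; using a reversible isothermal path, ΔS_gas = nR ln(V₂/V₁) = 5.35 × 8.314 × ln(39.1/14) = 45.7 J/K.
The insulated surroundings exchange no heat, so ΔS_surr = 0 and ΔS_universe = ΔS_gas.

ΔS_universe = 45.7 J/K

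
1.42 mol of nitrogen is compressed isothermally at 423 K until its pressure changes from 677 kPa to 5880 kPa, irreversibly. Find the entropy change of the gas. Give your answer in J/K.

Entropy is a state function, so ΔS_gas depends only on the end states.
For an isothermal ideal gas ΔS_gas = nR ln(P₁/P₂) = 1.42 × 8.314 × ln(677/5880) = -25.5 J/K.

ΔS_gas = -25.5 J/K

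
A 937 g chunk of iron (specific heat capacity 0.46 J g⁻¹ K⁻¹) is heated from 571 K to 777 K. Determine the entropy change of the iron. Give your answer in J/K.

ΔS = 133 J/K

ΔS = ∫dQ_rev/T = m c ln(T₂/T₁) = 937 × 0.46 × ln(777/571) = 133 J/K.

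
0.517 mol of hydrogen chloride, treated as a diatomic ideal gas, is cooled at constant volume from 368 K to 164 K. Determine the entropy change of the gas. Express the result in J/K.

ΔS = -8.68 J/K

At constant volume, ΔS = nC_V ln(T₂/T₁) with C_V = 5R/2 = 20.79 J mol⁻¹ K⁻¹.
ΔS = 0.517 × 20.79 × ln(164/368) = -8.68 J/K.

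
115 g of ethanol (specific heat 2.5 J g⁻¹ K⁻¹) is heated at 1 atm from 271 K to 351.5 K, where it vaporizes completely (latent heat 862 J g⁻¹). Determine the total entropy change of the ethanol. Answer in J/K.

Warming step: ΔS₁ = m c ln(T_tr/T_i) = 115 × 2.5 × ln(351.5/271) = 74.78 J/K.
Phase change: ΔS₂ = +mL/T_tr = 115 × 862 / 351.5 = 282 J/K.
ΔS_total = (74.78) + (282) = 357 J/K.

ΔS = 357 J/K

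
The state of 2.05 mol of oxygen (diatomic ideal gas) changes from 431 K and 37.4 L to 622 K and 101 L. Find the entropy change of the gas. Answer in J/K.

ΔS = 32.6 J/K

Entropy is a state function: ΔS = nC_V ln(T₂/T₁) + nR ln(V₂/V₁), with C_V = 5R/2 = 20.79 J mol⁻¹ K⁻¹ for a diatomic ideal gas.
ΔS = 2.05 × [20.79 × ln(622/431) + 8.314 × ln(101/37.4)] = 32.6 J/K.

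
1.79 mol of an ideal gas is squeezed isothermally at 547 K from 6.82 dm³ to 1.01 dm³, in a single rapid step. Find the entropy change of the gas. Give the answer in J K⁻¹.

Entropy is a state function, so ΔS_gas depends only on the end states.
For an isothermal ideal gas ΔS_gas = nR ln(V₂/V₁) = 1.79 × 8.314 × ln(1.01/6.82) = -28.4 J/K.

ΔS_gas = -28.4 J/K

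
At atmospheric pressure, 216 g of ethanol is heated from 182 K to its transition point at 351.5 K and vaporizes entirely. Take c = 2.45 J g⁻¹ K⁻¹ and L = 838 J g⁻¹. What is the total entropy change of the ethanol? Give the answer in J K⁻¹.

Warming step: ΔS₁ = m c ln(T_tr/T_i) = 216 × 2.45 × ln(351.5/182) = 348.3 J/K.
Phase change: ΔS₂ = +mL/T_tr = 216 × 838 / 351.5 = 515 J/K.
ΔS_total = (348.3) + (515) = 863 J/K.

ΔS = 863 J/K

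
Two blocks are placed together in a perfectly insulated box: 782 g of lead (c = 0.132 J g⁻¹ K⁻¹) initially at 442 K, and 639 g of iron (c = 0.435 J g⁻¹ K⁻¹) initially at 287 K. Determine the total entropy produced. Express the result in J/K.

ΔS_total = 7.46 J/K

Energy balance: T_f = (m₁c₁T₁ + m₂c₂T₂)/(m₁c₁ + m₂c₂) = 328.97 K.
ΔS₁ = m₁c₁ ln(T_f/T₁) = 103.224 × ln(328.97/442) = -30.486 J/K.
ΔS₂ = m₂c₂ ln(T_f/T₂) = 277.965 × ln(328.97/287) = 37.941 J/K.
ΔS_total = -30.486 + 37.941 = 7.46 J/K.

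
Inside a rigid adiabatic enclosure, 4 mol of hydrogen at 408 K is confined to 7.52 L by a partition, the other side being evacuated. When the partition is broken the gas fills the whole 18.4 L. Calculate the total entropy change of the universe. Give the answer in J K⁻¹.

ΔS_universe = 29.8 J/K

For an ideal gas in free expansion Q = 0 and W = 0, so T is unchanged.
Entropy is a state function; using a reversible isothermal path, ΔS_gas = nR ln(V₂/V₁) = 4 × 8.314 × ln(18.4/7.52) = 29.8 J/K.
The insulated surroundings exchange no heat, so ΔS_surr = 0 and ΔS_universe = ΔS_gas.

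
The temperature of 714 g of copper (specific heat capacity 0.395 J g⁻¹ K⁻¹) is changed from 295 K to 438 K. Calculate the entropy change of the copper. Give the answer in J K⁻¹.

ΔS = ∫dQ_rev/T = m c ln(T₂/T₁) = 714 × 0.395 × ln(438/295) = 111 J/K.

ΔS = 111 J/K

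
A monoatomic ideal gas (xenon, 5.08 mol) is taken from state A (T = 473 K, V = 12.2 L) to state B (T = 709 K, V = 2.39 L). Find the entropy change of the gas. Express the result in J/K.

Entropy is a state function: ΔS = nC_V ln(T₂/T₁) + nR ln(V₂/V₁), with C_V = 3R/2 = 12.47 J mol⁻¹ K⁻¹ for a monoatomic ideal gas.
ΔS = 5.08 × [12.47 × ln(709/473) + 8.314 × ln(2.39/12.2)] = -43.2 J/K.

ΔS = -43.2 J/K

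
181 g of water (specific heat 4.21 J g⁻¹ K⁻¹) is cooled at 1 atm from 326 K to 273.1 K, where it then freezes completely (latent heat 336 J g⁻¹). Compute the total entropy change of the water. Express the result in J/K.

Cooling step: ΔS₁ = m c ln(T_tr/T_i) = 181 × 4.21 × ln(273.1/326) = -134.9 J/K.
Phase change: ΔS₂ = −mL/T_tr = −181 × 336 / 273.1 = -222.7 J/K.
ΔS_total = (-134.9) + (-222.7) = -358 J/K.

ΔS = -358 J/K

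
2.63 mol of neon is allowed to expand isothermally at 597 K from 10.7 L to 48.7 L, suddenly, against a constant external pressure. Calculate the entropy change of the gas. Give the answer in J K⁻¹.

Entropy is a state function, so ΔS_gas depends only on the end states.
For an isothermal ideal gas ΔS_gas = nR ln(V₂/V₁) = 2.63 × 8.314 × ln(48.7/10.7) = 33.1 J/K.

ΔS_gas = 33.1 J/K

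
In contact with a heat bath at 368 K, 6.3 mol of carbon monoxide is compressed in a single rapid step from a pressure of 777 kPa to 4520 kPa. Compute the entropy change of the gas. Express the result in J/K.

ΔS_gas = -92.2 J/K

Entropy is a state function, so ΔS_gas depends only on the end states.
For an isothermal ideal gas ΔS_gas = nR ln(P₁/P₂) = 6.3 × 8.314 × ln(777/4520) = -92.2 J/K.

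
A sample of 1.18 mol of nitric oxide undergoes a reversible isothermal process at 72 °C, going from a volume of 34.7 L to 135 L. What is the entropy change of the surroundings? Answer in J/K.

ΔS_surr = -13.3 J/K

For an isothermal ideal gas ΔS_gas = nR ln(V₂/V₁) = 1.18 × 8.314 × ln(135/34.7) = 13.3 J/K.
The process is reversible, so ΔS_surr = −ΔS_gas = -13.3 J/K and ΔS_universe = 0.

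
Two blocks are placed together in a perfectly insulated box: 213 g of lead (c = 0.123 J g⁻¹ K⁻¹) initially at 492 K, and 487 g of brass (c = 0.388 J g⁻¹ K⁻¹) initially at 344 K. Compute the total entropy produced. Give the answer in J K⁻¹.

ΔS_total = 1.61 J/K

Energy balance: T_f = (m₁c₁T₁ + m₂c₂T₂)/(m₁c₁ + m₂c₂) = 362.02 K.
ΔS₁ = m₁c₁ ln(T_f/T₁) = 26.199 × ln(362.02/492) = -8.037 J/K.
ΔS₂ = m₂c₂ ln(T_f/T₂) = 188.956 × ln(362.02/344) = 9.649 J/K.
ΔS_total = -8.037 + 9.649 = 1.61 J/K.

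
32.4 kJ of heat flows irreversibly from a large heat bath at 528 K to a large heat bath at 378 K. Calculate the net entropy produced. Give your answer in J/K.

ΔS_hot = −Q/T_H = −32400/528 = -61.364 J/K and ΔS_cold = +Q/T_C = 32400/378 = 85.714 J/K.
ΔS_total = -61.364 + 85.714 = 24.4 J/K, positive as the second law requires.

ΔS_total = 24.4 J/K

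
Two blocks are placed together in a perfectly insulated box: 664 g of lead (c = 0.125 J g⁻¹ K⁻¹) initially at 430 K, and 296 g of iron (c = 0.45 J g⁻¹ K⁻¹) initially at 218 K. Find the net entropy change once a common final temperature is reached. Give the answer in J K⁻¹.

ΔS_total = 12.2 J/K

Energy balance: T_f = (m₁c₁T₁ + m₂c₂T₂)/(m₁c₁ + m₂c₂) = 299.39 K.
ΔS₁ = m₁c₁ ln(T_f/T₁) = 83 × ln(299.39/430) = -30.05 J/K.
ΔS₂ = m₂c₂ ln(T_f/T₂) = 133.2 × ln(299.39/218) = 42.26 J/K.
ΔS_total = -30.05 + 42.26 = 12.2 J/K.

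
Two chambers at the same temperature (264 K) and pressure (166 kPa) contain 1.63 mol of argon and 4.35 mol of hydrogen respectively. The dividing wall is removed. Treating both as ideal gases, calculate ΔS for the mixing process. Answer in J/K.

Mole fractions: x_A = 1.63/5.98 = 0.273, x_B = 0.727.
ΔS_mix = −R(n_A ln x_A + n_B ln x_B) = −8.314 × (1.63 ln 0.273 + 4.35 ln 0.727) = 29.1 J/K.

ΔS_mix = 29.1 J/K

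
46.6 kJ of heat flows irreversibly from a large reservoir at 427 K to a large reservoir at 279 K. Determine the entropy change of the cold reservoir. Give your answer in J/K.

ΔS_cold = 167 J/K

The cold reservoir gains heat Q, so ΔS_cold = +Q/T_C = 46600/279 = 167 J/K.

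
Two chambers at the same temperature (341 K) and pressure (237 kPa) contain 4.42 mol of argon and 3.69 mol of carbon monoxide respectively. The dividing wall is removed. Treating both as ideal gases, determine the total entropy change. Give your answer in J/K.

ΔS_mix = 46.5 J/K

Mole fractions: x_A = 4.42/8.11 = 0.545, x_B = 0.455.
ΔS_mix = −R(n_A ln x_A + n_B ln x_B) = −8.314 × (4.42 ln 0.545 + 3.69 ln 0.455) = 46.5 J/K.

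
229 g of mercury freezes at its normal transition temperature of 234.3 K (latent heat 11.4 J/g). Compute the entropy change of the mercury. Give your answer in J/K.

Heat released by the substance: Q = −mL = −229 × 11.4 = −2610.6 J.
At constant T, ΔS = Q_rev/T = −2610.6 / 234.3 = -11.1 J/K.

ΔS = -11.1 J/K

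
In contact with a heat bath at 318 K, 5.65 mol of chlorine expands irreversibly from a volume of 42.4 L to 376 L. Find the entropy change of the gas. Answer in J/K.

ΔS_gas = 103 J/K

Entropy is a state function, so ΔS_gas depends only on the end states.
For an isothermal ideal gas ΔS_gas = nR ln(V₂/V₁) = 5.65 × 8.314 × ln(376/42.4) = 103 J/K.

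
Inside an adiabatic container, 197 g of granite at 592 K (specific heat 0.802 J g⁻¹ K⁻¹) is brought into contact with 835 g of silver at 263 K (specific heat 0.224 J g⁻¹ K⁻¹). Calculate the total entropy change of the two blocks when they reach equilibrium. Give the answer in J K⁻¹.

Energy balance: T_f = (m₁c₁T₁ + m₂c₂T₂)/(m₁c₁ + m₂c₂) = 413.65 K.
ΔS₁ = m₁c₁ ln(T_f/T₁) = 157.994 × ln(413.65/592) = -56.64 J/K.
ΔS₂ = m₂c₂ ln(T_f/T₂) = 187.04 × ln(413.65/263) = 84.7 J/K.
ΔS_total = -56.64 + 84.7 = 28.1 J/K.

ΔS_total = 28.1 J/K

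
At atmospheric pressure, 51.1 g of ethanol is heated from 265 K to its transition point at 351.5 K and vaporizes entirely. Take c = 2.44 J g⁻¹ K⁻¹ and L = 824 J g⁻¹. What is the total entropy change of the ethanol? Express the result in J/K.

ΔS = 155 J/K

Warming step: ΔS₁ = m c ln(T_tr/T_i) = 51.1 × 2.44 × ln(351.5/265) = 35.22 J/K.
Phase change: ΔS₂ = +mL/T_tr = 51.1 × 824 / 351.5 = 119.8 J/K.
ΔS_total = (35.22) + (119.8) = 155 J/K.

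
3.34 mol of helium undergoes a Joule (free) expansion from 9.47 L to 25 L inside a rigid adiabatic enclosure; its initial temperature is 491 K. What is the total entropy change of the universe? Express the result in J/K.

For an ideal gas in free expansion Q = 0 and W = 0, so T is unchanged.
Entropy is a state function; using a reversible isothermal path, ΔS_gas = nR ln(V₂/V₁) = 3.34 × 8.314 × ln(25/9.47) = 27 J/K.
The insulated surroundings exchange no heat, so ΔS_surr = 0 and ΔS_universe = ΔS_gas.

ΔS_universe = 27 J/K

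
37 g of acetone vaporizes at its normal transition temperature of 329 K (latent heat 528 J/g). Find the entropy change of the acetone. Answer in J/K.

Heat absorbed by the substance: Q = mL = 37 × 528 = 19536 J.
At constant T, ΔS = Q_rev/T = 19536 / 329 = 59.4 J/K.

ΔS = 59.4 J/K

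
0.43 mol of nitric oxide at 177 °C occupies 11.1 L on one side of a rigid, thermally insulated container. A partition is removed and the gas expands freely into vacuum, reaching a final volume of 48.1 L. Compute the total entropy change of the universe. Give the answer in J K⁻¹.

No heat is exchanged and no work is done, so the ideal-gas temperature stays constant.
Entropy is a state function; using a reversible isothermal path, ΔS_gas = nR ln(V₂/V₁) = 0.43 × 8.314 × ln(48.1/11.1) = 5.24 J/K.
The insulated surroundings exchange no heat, so ΔS_surr = 0 and ΔS_universe = ΔS_gas.

ΔS_universe = 5.24 J/K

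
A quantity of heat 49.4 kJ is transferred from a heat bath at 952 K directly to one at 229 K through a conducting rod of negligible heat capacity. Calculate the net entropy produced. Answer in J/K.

ΔS_hot = −Q/T_H = −49400/952 = -51.89 J/K and ΔS_cold = +Q/T_C = 49400/229 = 215.7 J/K.
ΔS_total = -51.89 + 215.7 = 164 J/K, positive as the second law requires.

ΔS_total = 164 J/K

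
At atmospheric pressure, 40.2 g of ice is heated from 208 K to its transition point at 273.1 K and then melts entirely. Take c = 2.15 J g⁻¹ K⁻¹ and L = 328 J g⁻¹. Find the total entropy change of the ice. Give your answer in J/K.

Warming step: ΔS₁ = m c ln(T_tr/T_i) = 40.2 × 2.15 × ln(273.1/208) = 23.53 J/K.
Phase change: ΔS₂ = +mL/T_tr = 40.2 × 328 / 273.1 = 48.28 J/K.
ΔS_total = (23.53) + (48.28) = 71.8 J/K.

ΔS = 71.8 J/K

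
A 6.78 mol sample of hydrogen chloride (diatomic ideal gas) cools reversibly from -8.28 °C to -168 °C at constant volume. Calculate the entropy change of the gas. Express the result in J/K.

ΔS = -130 J/K

In kelvin: T₁ = 264.87 K, T₂ = 105.15 K. At constant volume, ΔS = nC_V ln(T₂/T₁) with C_V = 5R/2 = 20.79 J mol⁻¹ K⁻¹.
ΔS = 6.78 × 20.79 × ln(105.15/264.87) = -130 J/K.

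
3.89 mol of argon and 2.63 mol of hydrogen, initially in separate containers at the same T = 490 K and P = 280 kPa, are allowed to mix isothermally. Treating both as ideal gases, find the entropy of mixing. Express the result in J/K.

ΔS_mix = 36.6 J/K

Mole fractions: x_A = 3.89/6.52 = 0.597, x_B = 0.403.
ΔS_mix = −R(n_A ln x_A + n_B ln x_B) = −8.314 × (3.89 ln 0.597 + 2.63 ln 0.403) = 36.6 J/K.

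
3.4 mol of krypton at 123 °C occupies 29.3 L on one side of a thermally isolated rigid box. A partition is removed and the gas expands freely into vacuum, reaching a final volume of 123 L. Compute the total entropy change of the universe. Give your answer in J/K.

No heat is exchanged and no work is done, so the ideal-gas temperature stays constant.
Entropy is a state function; using a reversible isothermal path, ΔS_gas = nR ln(V₂/V₁) = 3.4 × 8.314 × ln(123/29.3) = 40.6 J/K.
The insulated surroundings exchange no heat, so ΔS_surr = 0 and ΔS_universe = ΔS_gas.

ΔS_universe = 40.6 J/K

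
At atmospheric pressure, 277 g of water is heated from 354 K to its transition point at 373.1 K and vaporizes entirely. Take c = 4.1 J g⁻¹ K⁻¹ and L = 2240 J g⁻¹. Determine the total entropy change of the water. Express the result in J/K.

Warming step: ΔS₁ = m c ln(T_tr/T_i) = 277 × 4.1 × ln(373.1/354) = 59.68 J/K.
Phase change: ΔS₂ = +mL/T_tr = 277 × 2240 / 373.1 = 1663 J/K.
ΔS_total = (59.68) + (1663) = 1720 J/K.

ΔS = 1720 J/K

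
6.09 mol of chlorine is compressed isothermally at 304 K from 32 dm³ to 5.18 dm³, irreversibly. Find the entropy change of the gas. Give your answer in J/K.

Entropy is a state function, so ΔS_gas depends only on the end states.
For an isothermal ideal gas ΔS_gas = nR ln(V₂/V₁) = 6.09 × 8.314 × ln(5.18/32) = -92.2 J/K.

ΔS_gas = -92.2 J/K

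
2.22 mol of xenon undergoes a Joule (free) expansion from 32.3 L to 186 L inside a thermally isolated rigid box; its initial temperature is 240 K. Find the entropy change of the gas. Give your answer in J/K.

ΔS_gas = 32.3 J/K

For an ideal gas in free expansion Q = 0 and W = 0, so T is unchanged.
Entropy is a state function; using a reversible isothermal path, ΔS_gas = nR ln(V₂/V₁) = 2.22 × 8.314 × ln(186/32.3) = 32.3 J/K.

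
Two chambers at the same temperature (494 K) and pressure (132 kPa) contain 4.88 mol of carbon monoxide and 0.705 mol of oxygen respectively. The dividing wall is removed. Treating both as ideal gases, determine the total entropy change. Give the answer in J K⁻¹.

Mole fractions: x_A = 4.88/5.58 = 0.874, x_B = 0.126.
ΔS_mix = −R(n_A ln x_A + n_B ln x_B) = −8.314 × (4.88 ln 0.874 + 0.705 ln 0.126) = 17.6 J/K.

ΔS_mix = 17.6 J/K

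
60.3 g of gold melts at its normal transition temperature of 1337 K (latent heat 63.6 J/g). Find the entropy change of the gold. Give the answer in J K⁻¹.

ΔS = 2.87 J/K

Heat absorbed by the substance: Q = mL = 60.3 × 63.6 = 3835.08 J.
At constant T, ΔS = Q_rev/T = 3835.08 / 1337 = 2.87 J/K.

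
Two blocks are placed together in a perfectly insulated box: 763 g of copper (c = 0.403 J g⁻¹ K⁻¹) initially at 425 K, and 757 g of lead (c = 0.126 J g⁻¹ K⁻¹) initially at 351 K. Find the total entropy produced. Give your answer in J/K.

Energy balance: T_f = (m₁c₁T₁ + m₂c₂T₂)/(m₁c₁ + m₂c₂) = 407.48 K.
ΔS₁ = m₁c₁ ln(T_f/T₁) = 307.489 × ln(407.48/425) = -12.94 J/K.
ΔS₂ = m₂c₂ ln(T_f/T₂) = 95.382 × ln(407.48/351) = 14.23 J/K.
ΔS_total = -12.94 + 14.23 = 1.29 J/K.

ΔS_total = 1.29 J/K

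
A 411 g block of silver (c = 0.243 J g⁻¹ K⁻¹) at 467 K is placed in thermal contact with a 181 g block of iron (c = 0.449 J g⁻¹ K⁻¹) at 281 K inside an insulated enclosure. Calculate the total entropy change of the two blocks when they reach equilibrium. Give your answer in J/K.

ΔS_total = 5.62 J/K

Energy balance: T_f = (m₁c₁T₁ + m₂c₂T₂)/(m₁c₁ + m₂c₂) = 383.55 K.
ΔS₁ = m₁c₁ ln(T_f/T₁) = 99.873 × ln(383.55/467) = -19.66 J/K.
ΔS₂ = m₂c₂ ln(T_f/T₂) = 81.269 × ln(383.55/281) = 25.28 J/K.
ΔS_total = -19.66 + 25.28 = 5.62 J/K.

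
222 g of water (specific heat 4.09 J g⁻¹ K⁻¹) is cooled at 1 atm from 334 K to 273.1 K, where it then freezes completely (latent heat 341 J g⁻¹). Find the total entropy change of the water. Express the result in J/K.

ΔS = -460 J/K

Cooling step: ΔS₁ = m c ln(T_tr/T_i) = 222 × 4.09 × ln(273.1/334) = -182.8 J/K.
Phase change: ΔS₂ = −mL/T_tr = −222 × 341 / 273.1 = -277.2 J/K.
ΔS_total = (-182.8) + (-277.2) = -460 J/K.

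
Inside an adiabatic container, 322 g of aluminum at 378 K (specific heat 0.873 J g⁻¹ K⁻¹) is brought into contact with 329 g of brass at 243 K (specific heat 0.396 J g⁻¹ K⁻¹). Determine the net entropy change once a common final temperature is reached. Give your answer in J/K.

ΔS_total = 8.19 J/K

Energy balance: T_f = (m₁c₁T₁ + m₂c₂T₂)/(m₁c₁ + m₂c₂) = 335.25 K.
ΔS₁ = m₁c₁ ln(T_f/T₁) = 281.106 × ln(335.25/378) = -33.74 J/K.
ΔS₂ = m₂c₂ ln(T_f/T₂) = 130.284 × ln(335.25/243) = 41.93 J/K.
ΔS_total = -33.74 + 41.93 = 8.19 J/K.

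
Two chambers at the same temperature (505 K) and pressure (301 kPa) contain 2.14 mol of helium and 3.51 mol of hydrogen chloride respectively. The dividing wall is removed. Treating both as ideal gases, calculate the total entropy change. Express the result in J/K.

Mole fractions: x_A = 2.14/5.65 = 0.379, x_B = 0.621.
ΔS_mix = −R(n_A ln x_A + n_B ln x_B) = −8.314 × (2.14 ln 0.379 + 3.51 ln 0.621) = 31.2 J/K.

ΔS_mix = 31.2 J/K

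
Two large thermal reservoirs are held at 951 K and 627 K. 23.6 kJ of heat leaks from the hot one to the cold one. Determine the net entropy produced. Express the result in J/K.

ΔS_total = 12.8 J/K

ΔS_hot = −Q/T_H = −23600/951 = -24.82 J/K and ΔS_cold = +Q/T_C = 23600/627 = 37.64 J/K.
ΔS_total = -24.82 + 37.64 = 12.8 J/K, positive as the second law requires.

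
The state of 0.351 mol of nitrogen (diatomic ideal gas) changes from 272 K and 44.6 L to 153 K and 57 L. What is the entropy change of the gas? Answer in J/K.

Entropy is a state function: ΔS = nC_V ln(T₂/T₁) + nR ln(V₂/V₁), with C_V = 5R/2 = 20.79 J mol⁻¹ K⁻¹ for a diatomic ideal gas.
ΔS = 0.351 × [20.79 × ln(153/272) + 8.314 × ln(57/44.6)] = -3.48 J/K.

ΔS = -3.48 J/K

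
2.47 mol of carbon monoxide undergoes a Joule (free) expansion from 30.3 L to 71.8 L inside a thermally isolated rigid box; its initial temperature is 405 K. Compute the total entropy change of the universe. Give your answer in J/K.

ΔS_universe = 17.7 J/K

No heat is exchanged and no work is done, so the ideal-gas temperature stays constant.
Entropy is a state function; using a reversible isothermal path, ΔS_gas = nR ln(V₂/V₁) = 2.47 × 8.314 × ln(71.8/30.3) = 17.7 J/K.
The insulated surroundings exchange no heat, so ΔS_surr = 0 and ΔS_universe = ΔS_gas.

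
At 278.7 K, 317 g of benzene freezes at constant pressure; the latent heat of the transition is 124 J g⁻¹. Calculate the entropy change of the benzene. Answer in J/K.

ΔS = -141 J/K

Heat released by the substance: Q = −mL = −317 × 124 = −39308 J.
At constant T, ΔS = Q_rev/T = −39308 / 278.7 = -141 J/K.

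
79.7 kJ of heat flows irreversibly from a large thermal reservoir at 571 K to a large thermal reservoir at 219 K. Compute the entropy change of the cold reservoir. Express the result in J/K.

ΔS_cold = 364 J/K

The cold reservoir gains heat Q, so ΔS_cold = +Q/T_C = 79700/219 = 364 J/K.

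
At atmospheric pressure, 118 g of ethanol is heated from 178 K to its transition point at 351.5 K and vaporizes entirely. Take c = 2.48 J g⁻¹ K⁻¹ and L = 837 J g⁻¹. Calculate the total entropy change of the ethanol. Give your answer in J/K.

ΔS = 480 J/K

Warming step: ΔS₁ = m c ln(T_tr/T_i) = 118 × 2.48 × ln(351.5/178) = 199.1 J/K.
Phase change: ΔS₂ = +mL/T_tr = 118 × 837 / 351.5 = 281 J/K.
ΔS_total = (199.1) + (281) = 480 J/K.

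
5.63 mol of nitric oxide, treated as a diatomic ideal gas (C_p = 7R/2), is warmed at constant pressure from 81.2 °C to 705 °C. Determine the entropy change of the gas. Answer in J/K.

In kelvin: T₁ = 354.35 K, T₂ = 978.15 K. At constant pressure, ΔS = nC_p ln(T₂/T₁) with C_p = 7R/2 = 29.1 J mol⁻¹ K⁻¹.
ΔS = 5.63 × 29.1 × ln(978.15/354.35) = 166 J/K.

ΔS = 166 J/K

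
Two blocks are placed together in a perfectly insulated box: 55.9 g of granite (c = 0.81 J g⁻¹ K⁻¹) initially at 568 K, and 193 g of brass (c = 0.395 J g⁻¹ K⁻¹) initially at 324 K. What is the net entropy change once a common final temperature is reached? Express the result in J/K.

ΔS_total = 4.64 J/K

Energy balance: T_f = (m₁c₁T₁ + m₂c₂T₂)/(m₁c₁ + m₂c₂) = 414.92 K.
ΔS₁ = m₁c₁ ln(T_f/T₁) = 45.279 × ln(414.92/568) = -14.22 J/K.
ΔS₂ = m₂c₂ ln(T_f/T₂) = 76.235 × ln(414.92/324) = 18.86 J/K.
ΔS_total = -14.22 + 18.86 = 4.64 J/K.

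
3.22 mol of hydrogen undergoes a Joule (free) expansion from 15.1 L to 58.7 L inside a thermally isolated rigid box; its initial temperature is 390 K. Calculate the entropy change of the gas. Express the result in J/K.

No heat is exchanged and no work is done, so the ideal-gas temperature stays constant.
Entropy is a state function; using a reversible isothermal path, ΔS_gas = nR ln(V₂/V₁) = 3.22 × 8.314 × ln(58.7/15.1) = 36.3 J/K.

ΔS_gas = 36.3 J/K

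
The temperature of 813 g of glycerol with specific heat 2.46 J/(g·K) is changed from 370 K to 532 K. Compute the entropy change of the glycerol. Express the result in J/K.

ΔS = 726 J/K

ΔS = ∫dQ_rev/T = m c ln(T₂/T₁) = 813 × 2.46 × ln(532/370) = 726 J/K.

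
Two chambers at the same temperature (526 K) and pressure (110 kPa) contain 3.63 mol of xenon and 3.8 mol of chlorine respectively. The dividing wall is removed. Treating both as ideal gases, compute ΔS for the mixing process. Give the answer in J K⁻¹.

ΔS_mix = 42.8 J/K

Mole fractions: x_A = 3.63/7.43 = 0.489, x_B = 0.511.
ΔS_mix = −R(n_A ln x_A + n_B ln x_B) = −8.314 × (3.63 ln 0.489 + 3.8 ln 0.511) = 42.8 J/K.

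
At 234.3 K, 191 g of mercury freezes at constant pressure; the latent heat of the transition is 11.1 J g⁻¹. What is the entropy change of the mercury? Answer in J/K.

ΔS = -9.05 J/K

Heat released by the substance: Q = −mL = −191 × 11.1 = −2120.1 J.
At constant T, ΔS = Q_rev/T = −2120.1 / 234.3 = -9.05 J/K.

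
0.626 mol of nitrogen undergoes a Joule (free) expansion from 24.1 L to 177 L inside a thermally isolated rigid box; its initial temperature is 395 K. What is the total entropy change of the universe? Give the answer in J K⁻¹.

For an ideal gas in free expansion Q = 0 and W = 0, so T is unchanged.
Entropy is a state function; using a reversible isothermal path, ΔS_gas = nR ln(V₂/V₁) = 0.626 × 8.314 × ln(177/24.1) = 10.4 J/K.
The insulated surroundings exchange no heat, so ΔS_surr = 0 and ΔS_universe = ΔS_gas.

ΔS_universe = 10.4 J/K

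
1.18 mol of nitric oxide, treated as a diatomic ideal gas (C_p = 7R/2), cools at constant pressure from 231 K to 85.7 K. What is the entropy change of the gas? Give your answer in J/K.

ΔS = -34 J/K

At constant pressure, ΔS = nC_p ln(T₂/T₁) with C_p = 7R/2 = 29.1 J mol⁻¹ K⁻¹.
ΔS = 1.18 × 29.1 × ln(85.7/231) = -34 J/K.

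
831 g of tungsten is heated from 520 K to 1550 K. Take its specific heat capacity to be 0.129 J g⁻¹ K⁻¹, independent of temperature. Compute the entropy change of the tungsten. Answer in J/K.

ΔS = ∫dQ_rev/T = m c ln(T₂/T₁) = 831 × 0.129 × ln(1550/520) = 117 J/K.

ΔS = 117 J/K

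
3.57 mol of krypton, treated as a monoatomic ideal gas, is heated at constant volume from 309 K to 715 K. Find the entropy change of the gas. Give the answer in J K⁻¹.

ΔS = 37.4 J/K

At constant volume, ΔS = nC_V ln(T₂/T₁) with C_V = 3R/2 = 12.47 J mol⁻¹ K⁻¹.
ΔS = 3.57 × 12.47 × ln(715/309) = 37.4 J/K.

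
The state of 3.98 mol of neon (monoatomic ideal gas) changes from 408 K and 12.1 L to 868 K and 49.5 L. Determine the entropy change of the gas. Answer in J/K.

ΔS = 84.1 J/K

Entropy is a state function: ΔS = nC_V ln(T₂/T₁) + nR ln(V₂/V₁), with C_V = 3R/2 = 12.47 J mol⁻¹ K⁻¹ for a monoatomic ideal gas.
ΔS = 3.98 × [12.47 × ln(868/408) + 8.314 × ln(49.5/12.1)] = 84.1 J/K.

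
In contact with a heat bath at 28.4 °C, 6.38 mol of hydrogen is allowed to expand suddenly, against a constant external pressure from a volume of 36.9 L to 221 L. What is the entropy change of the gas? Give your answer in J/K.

ΔS_gas = 94.9 J/K

Entropy is a state function, so ΔS_gas depends only on the end states.
For an isothermal ideal gas ΔS_gas = nR ln(V₂/V₁) = 6.38 × 8.314 × ln(221/36.9) = 94.9 J/K.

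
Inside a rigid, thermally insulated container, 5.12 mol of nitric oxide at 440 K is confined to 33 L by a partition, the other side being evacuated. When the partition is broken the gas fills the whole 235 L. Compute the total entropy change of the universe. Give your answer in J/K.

ΔS_universe = 83.6 J/K

For an ideal gas in free expansion Q = 0 and W = 0, so T is unchanged.
Entropy is a state function; using a reversible isothermal path, ΔS_gas = nR ln(V₂/V₁) = 5.12 × 8.314 × ln(235/33) = 83.6 J/K.
The insulated surroundings exchange no heat, so ΔS_surr = 0 and ΔS_universe = ΔS_gas.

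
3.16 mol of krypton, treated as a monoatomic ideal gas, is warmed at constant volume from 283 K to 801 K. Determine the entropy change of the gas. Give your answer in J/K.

At constant volume, ΔS = nC_V ln(T₂/T₁) with C_V = 3R/2 = 12.47 J mol⁻¹ K⁻¹.
ΔS = 3.16 × 12.47 × ln(801/283) = 41 J/K.

ΔS = 41 J/K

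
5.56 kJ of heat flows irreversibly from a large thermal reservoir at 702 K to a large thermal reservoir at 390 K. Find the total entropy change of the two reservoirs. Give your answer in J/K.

ΔS_total = 6.34 J/K

ΔS_hot = −Q/T_H = −5560/702 = -7.92 J/K and ΔS_cold = +Q/T_C = 5560/390 = 14.26 J/K.
ΔS_total = -7.92 + 14.26 = 6.34 J/K, positive as the second law requires.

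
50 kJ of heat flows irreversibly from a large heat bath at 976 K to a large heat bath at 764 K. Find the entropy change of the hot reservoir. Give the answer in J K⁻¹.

The hot reservoir loses heat Q, so ΔS_hot = −Q/T_H = −50000/976 = -51.2 J/K.

ΔS_hot = -51.2 J/K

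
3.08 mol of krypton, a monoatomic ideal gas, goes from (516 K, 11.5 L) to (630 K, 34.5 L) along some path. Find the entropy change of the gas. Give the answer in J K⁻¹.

Entropy is a state function: ΔS = nC_V ln(T₂/T₁) + nR ln(V₂/V₁), with C_V = 3R/2 = 12.47 J mol⁻¹ K⁻¹ for a monoatomic ideal gas.
ΔS = 3.08 × [12.47 × ln(630/516) + 8.314 × ln(34.5/11.5)] = 35.8 J/K.

ΔS = 35.8 J/K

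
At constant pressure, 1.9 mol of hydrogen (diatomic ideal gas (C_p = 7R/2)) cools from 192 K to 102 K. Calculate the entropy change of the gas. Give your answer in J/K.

ΔS = -35 J/K

At constant pressure, ΔS = nC_p ln(T₂/T₁) with C_p = 7R/2 = 29.1 J mol⁻¹ K⁻¹.
ΔS = 1.9 × 29.1 × ln(102/192) = -35 J/K.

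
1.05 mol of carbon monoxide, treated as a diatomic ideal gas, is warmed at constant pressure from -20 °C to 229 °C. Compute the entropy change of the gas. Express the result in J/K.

ΔS = 20.9 J/K

In kelvin: T₁ = 253.15 K, T₂ = 502.15 K. At constant pressure, ΔS = nC_p ln(T₂/T₁) with C_p = 7R/2 = 29.1 J mol⁻¹ K⁻¹.
ΔS = 1.05 × 29.1 × ln(502.15/253.15) = 20.9 J/K.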